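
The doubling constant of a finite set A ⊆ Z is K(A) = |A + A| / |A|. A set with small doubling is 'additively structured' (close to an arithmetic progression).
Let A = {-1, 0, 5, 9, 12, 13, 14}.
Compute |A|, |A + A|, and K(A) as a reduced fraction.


|A| = 7.
Compute A + A by enumerating all 49 pairs.
A + A = {-2, -1, 0, 4, 5, 8, 9, 10, 11, 12, 13, 14, 17, 18, 19, 21, 22, 23, 24, 25, 26, 27, 28}, so |A + A| = 23.
K = |A + A| / |A| = 23/7 (already in lowest terms) ≈ 3.2857.
Reference: AP of size 7 gives K = 13/7 ≈ 1.8571; a fully generic set of size 7 gives K ≈ 4.0000.

|A| = 7, |A + A| = 23, K = 23/7.


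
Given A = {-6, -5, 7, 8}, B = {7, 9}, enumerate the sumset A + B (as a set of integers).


A + B = {a + b : a ∈ A, b ∈ B}.
Enumerate all |A|·|B| = 4·2 = 8 pairs (a, b) and collect distinct sums.
a = -6: -6+7=1, -6+9=3
a = -5: -5+7=2, -5+9=4
a = 7: 7+7=14, 7+9=16
a = 8: 8+7=15, 8+9=17
Collecting distinct sums: A + B = {1, 2, 3, 4, 14, 15, 16, 17}
|A + B| = 8

A + B = {1, 2, 3, 4, 14, 15, 16, 17}


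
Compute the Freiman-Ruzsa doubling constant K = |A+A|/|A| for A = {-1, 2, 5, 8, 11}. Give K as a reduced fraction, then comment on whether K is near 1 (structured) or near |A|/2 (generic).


|A| = 5.
Compute A + A by enumerating all 25 pairs.
A + A = {-2, 1, 4, 7, 10, 13, 16, 19, 22}, so |A + A| = 9.
K = |A + A| / |A| = 9/5 (already in lowest terms) ≈ 1.8000.
Reference: AP of size 5 gives K = 9/5 ≈ 1.8000; a fully generic set of size 5 gives K ≈ 3.0000.

|A| = 5, |A + A| = 9, K = 9/5.


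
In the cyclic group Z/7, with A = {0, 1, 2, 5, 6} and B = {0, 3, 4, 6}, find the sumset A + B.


Work in Z/7Z: reduce every sum a + b modulo 7.
Enumerate all 20 pairs:
a = 0: 0+0=0, 0+3=3, 0+4=4, 0+6=6
a = 1: 1+0=1, 1+3=4, 1+4=5, 1+6=0
a = 2: 2+0=2, 2+3=5, 2+4=6, 2+6=1
a = 5: 5+0=5, 5+3=1, 5+4=2, 5+6=4
a = 6: 6+0=6, 6+3=2, 6+4=3, 6+6=5
Distinct residues collected: {0, 1, 2, 3, 4, 5, 6}
|A + B| = 7 (out of 7 total residues).

A + B = {0, 1, 2, 3, 4, 5, 6}


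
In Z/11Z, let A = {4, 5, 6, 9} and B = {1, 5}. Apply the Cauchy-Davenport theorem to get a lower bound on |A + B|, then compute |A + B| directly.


Cauchy-Davenport: |A + B| ≥ min(p, |A| + |B| - 1) for A, B nonempty in Z/pZ.
|A| = 4, |B| = 2, p = 11.
CD lower bound = min(11, 4 + 2 - 1) = min(11, 5) = 5.
Compute A + B mod 11 directly:
a = 4: 4+1=5, 4+5=9
a = 5: 5+1=6, 5+5=10
a = 6: 6+1=7, 6+5=0
a = 9: 9+1=10, 9+5=3
A + B = {0, 3, 5, 6, 7, 9, 10}, so |A + B| = 7.
Verify: 7 ≥ 5? Yes ✓.

CD lower bound = 5, actual |A + B| = 7.


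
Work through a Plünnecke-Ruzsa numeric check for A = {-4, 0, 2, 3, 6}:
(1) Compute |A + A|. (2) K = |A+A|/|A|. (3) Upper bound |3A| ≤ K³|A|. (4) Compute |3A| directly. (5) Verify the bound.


|A| = 5.
Step 1: Compute A + A by enumerating all 25 pairs.
A + A = {-8, -4, -2, -1, 0, 2, 3, 4, 5, 6, 8, 9, 12}, so |A + A| = 13.
Step 2: Doubling constant K = |A + A|/|A| = 13/5 = 13/5 ≈ 2.6000.
Step 3: Plünnecke-Ruzsa gives |3A| ≤ K³·|A| = (2.6000)³ · 5 ≈ 87.8800.
Step 4: Compute 3A = A + A + A directly by enumerating all triples (a,b,c) ∈ A³; |3A| = 23.
Step 5: Check 23 ≤ 87.8800? Yes ✓.

K = 13/5, Plünnecke-Ruzsa bound K³|A| ≈ 87.8800, |3A| = 23, inequality holds.


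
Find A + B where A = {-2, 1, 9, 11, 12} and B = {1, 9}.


A + B = {a + b : a ∈ A, b ∈ B}.
Enumerate all |A|·|B| = 5·2 = 10 pairs (a, b) and collect distinct sums.
a = -2: -2+1=-1, -2+9=7
a = 1: 1+1=2, 1+9=10
a = 9: 9+1=10, 9+9=18
a = 11: 11+1=12, 11+9=20
a = 12: 12+1=13, 12+9=21
Collecting distinct sums: A + B = {-1, 2, 7, 10, 12, 13, 18, 20, 21}
|A + B| = 9

A + B = {-1, 2, 7, 10, 12, 13, 18, 20, 21}


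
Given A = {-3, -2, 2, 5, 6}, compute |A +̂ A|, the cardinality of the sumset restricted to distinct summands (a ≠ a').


Restricted sumset: A +̂ A = {a + a' : a ∈ A, a' ∈ A, a ≠ a'}.
Equivalently, take A + A and drop any sum 2a that is achievable ONLY as a + a for a ∈ A (i.e. sums representable only with equal summands).
Enumerate pairs (a, a') with a < a' (symmetric, so each unordered pair gives one sum; this covers all a ≠ a'):
  -3 + -2 = -5
  -3 + 2 = -1
  -3 + 5 = 2
  -3 + 6 = 3
  -2 + 2 = 0
  -2 + 5 = 3
  -2 + 6 = 4
  2 + 5 = 7
  2 + 6 = 8
  5 + 6 = 11
Collected distinct sums: {-5, -1, 0, 2, 3, 4, 7, 8, 11}
|A +̂ A| = 9
(Reference bound: |A +̂ A| ≥ 2|A| - 3 for |A| ≥ 2, with |A| = 5 giving ≥ 7.)

|A +̂ A| = 9


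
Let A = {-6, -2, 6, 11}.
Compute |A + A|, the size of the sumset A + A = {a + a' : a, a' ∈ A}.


A + A = {a + a' : a, a' ∈ A}; |A| = 4.
General bounds: 2|A| - 1 ≤ |A + A| ≤ |A|(|A|+1)/2, i.e. 7 ≤ |A + A| ≤ 10.
Lower bound 2|A|-1 is attained iff A is an arithmetic progression.
Enumerate sums a + a' for a ≤ a' (symmetric, so this suffices):
a = -6: -6+-6=-12, -6+-2=-8, -6+6=0, -6+11=5
a = -2: -2+-2=-4, -2+6=4, -2+11=9
a = 6: 6+6=12, 6+11=17
a = 11: 11+11=22
Distinct sums: {-12, -8, -4, 0, 4, 5, 9, 12, 17, 22}
|A + A| = 10

|A + A| = 10


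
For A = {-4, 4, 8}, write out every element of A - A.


A - A = {a - a' : a, a' ∈ A}.
Compute a - a' for each ordered pair (a, a'):
a = -4: -4--4=0, -4-4=-8, -4-8=-12
a = 4: 4--4=8, 4-4=0, 4-8=-4
a = 8: 8--4=12, 8-4=4, 8-8=0
Collecting distinct values (and noting 0 appears from a-a):
A - A = {-12, -8, -4, 0, 4, 8, 12}
|A - A| = 7

A - A = {-12, -8, -4, 0, 4, 8, 12}


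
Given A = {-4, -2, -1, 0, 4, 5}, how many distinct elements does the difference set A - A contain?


A - A = {a - a' : a, a' ∈ A}; |A| = 6.
Bounds: 2|A|-1 ≤ |A - A| ≤ |A|² - |A| + 1, i.e. 11 ≤ |A - A| ≤ 31.
Note: 0 ∈ A - A always (from a - a). The set is symmetric: if d ∈ A - A then -d ∈ A - A.
Enumerate nonzero differences d = a - a' with a > a' (then include -d):
Positive differences: {1, 2, 3, 4, 5, 6, 7, 8, 9}
Full difference set: {0} ∪ (positive diffs) ∪ (negative diffs).
|A - A| = 1 + 2·9 = 19 (matches direct enumeration: 19).

|A - A| = 19


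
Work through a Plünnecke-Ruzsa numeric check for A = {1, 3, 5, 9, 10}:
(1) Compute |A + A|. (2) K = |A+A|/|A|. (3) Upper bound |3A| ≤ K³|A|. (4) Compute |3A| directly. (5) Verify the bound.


|A| = 5.
Step 1: Compute A + A by enumerating all 25 pairs.
A + A = {2, 4, 6, 8, 10, 11, 12, 13, 14, 15, 18, 19, 20}, so |A + A| = 13.
Step 2: Doubling constant K = |A + A|/|A| = 13/5 = 13/5 ≈ 2.6000.
Step 3: Plünnecke-Ruzsa gives |3A| ≤ K³·|A| = (2.6000)³ · 5 ≈ 87.8800.
Step 4: Compute 3A = A + A + A directly by enumerating all triples (a,b,c) ∈ A³; |3A| = 23.
Step 5: Check 23 ≤ 87.8800? Yes ✓.

K = 13/5, Plünnecke-Ruzsa bound K³|A| ≈ 87.8800, |3A| = 23, inequality holds.


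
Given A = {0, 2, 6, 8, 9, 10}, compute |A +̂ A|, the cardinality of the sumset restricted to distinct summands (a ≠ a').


Restricted sumset: A +̂ A = {a + a' : a ∈ A, a' ∈ A, a ≠ a'}.
Equivalently, take A + A and drop any sum 2a that is achievable ONLY as a + a for a ∈ A (i.e. sums representable only with equal summands).
Enumerate pairs (a, a') with a < a' (symmetric, so each unordered pair gives one sum; this covers all a ≠ a'):
  0 + 2 = 2
  0 + 6 = 6
  0 + 8 = 8
  0 + 9 = 9
  0 + 10 = 10
  2 + 6 = 8
  2 + 8 = 10
  2 + 9 = 11
  2 + 10 = 12
  6 + 8 = 14
  6 + 9 = 15
  6 + 10 = 16
  8 + 9 = 17
  8 + 10 = 18
  9 + 10 = 19
Collected distinct sums: {2, 6, 8, 9, 10, 11, 12, 14, 15, 16, 17, 18, 19}
|A +̂ A| = 13
(Reference bound: |A +̂ A| ≥ 2|A| - 3 for |A| ≥ 2, with |A| = 6 giving ≥ 9.)

|A +̂ A| = 13


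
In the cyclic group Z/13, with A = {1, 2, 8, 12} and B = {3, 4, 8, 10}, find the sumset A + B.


Work in Z/13Z: reduce every sum a + b modulo 13.
Enumerate all 16 pairs:
a = 1: 1+3=4, 1+4=5, 1+8=9, 1+10=11
a = 2: 2+3=5, 2+4=6, 2+8=10, 2+10=12
a = 8: 8+3=11, 8+4=12, 8+8=3, 8+10=5
a = 12: 12+3=2, 12+4=3, 12+8=7, 12+10=9
Distinct residues collected: {2, 3, 4, 5, 6, 7, 9, 10, 11, 12}
|A + B| = 10 (out of 13 total residues).

A + B = {2, 3, 4, 5, 6, 7, 9, 10, 11, 12}


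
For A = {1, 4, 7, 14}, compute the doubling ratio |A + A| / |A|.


|A| = 4.
Compute A + A by enumerating all 16 pairs.
A + A = {2, 5, 8, 11, 14, 15, 18, 21, 28}, so |A + A| = 9.
K = |A + A| / |A| = 9/4 (already in lowest terms) ≈ 2.2500.
Reference: AP of size 4 gives K = 7/4 ≈ 1.7500; a fully generic set of size 4 gives K ≈ 2.5000.

|A| = 4, |A + A| = 9, K = 9/4.


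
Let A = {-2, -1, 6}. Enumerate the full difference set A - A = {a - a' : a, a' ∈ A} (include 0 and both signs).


A - A = {a - a' : a, a' ∈ A}.
Compute a - a' for each ordered pair (a, a'):
a = -2: -2--2=0, -2--1=-1, -2-6=-8
a = -1: -1--2=1, -1--1=0, -1-6=-7
a = 6: 6--2=8, 6--1=7, 6-6=0
Collecting distinct values (and noting 0 appears from a-a):
A - A = {-8, -7, -1, 0, 1, 7, 8}
|A - A| = 7

A - A = {-8, -7, -1, 0, 1, 7, 8}


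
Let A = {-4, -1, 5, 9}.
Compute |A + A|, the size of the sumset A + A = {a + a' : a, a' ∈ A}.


A + A = {a + a' : a, a' ∈ A}; |A| = 4.
General bounds: 2|A| - 1 ≤ |A + A| ≤ |A|(|A|+1)/2, i.e. 7 ≤ |A + A| ≤ 10.
Lower bound 2|A|-1 is attained iff A is an arithmetic progression.
Enumerate sums a + a' for a ≤ a' (symmetric, so this suffices):
a = -4: -4+-4=-8, -4+-1=-5, -4+5=1, -4+9=5
a = -1: -1+-1=-2, -1+5=4, -1+9=8
a = 5: 5+5=10, 5+9=14
a = 9: 9+9=18
Distinct sums: {-8, -5, -2, 1, 4, 5, 8, 10, 14, 18}
|A + A| = 10

|A + A| = 10


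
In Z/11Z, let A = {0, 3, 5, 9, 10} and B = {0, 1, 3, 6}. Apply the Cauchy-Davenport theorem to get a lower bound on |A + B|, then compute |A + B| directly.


Cauchy-Davenport: |A + B| ≥ min(p, |A| + |B| - 1) for A, B nonempty in Z/pZ.
|A| = 5, |B| = 4, p = 11.
CD lower bound = min(11, 5 + 4 - 1) = min(11, 8) = 8.
Compute A + B mod 11 directly:
a = 0: 0+0=0, 0+1=1, 0+3=3, 0+6=6
a = 3: 3+0=3, 3+1=4, 3+3=6, 3+6=9
a = 5: 5+0=5, 5+1=6, 5+3=8, 5+6=0
a = 9: 9+0=9, 9+1=10, 9+3=1, 9+6=4
a = 10: 10+0=10, 10+1=0, 10+3=2, 10+6=5
A + B = {0, 1, 2, 3, 4, 5, 6, 8, 9, 10}, so |A + B| = 10.
Verify: 10 ≥ 8? Yes ✓.

CD lower bound = 8, actual |A + B| = 10.


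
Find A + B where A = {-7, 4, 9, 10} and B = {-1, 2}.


A + B = {a + b : a ∈ A, b ∈ B}.
Enumerate all |A|·|B| = 4·2 = 8 pairs (a, b) and collect distinct sums.
a = -7: -7+-1=-8, -7+2=-5
a = 4: 4+-1=3, 4+2=6
a = 9: 9+-1=8, 9+2=11
a = 10: 10+-1=9, 10+2=12
Collecting distinct sums: A + B = {-8, -5, 3, 6, 8, 9, 11, 12}
|A + B| = 8

A + B = {-8, -5, 3, 6, 8, 9, 11, 12}


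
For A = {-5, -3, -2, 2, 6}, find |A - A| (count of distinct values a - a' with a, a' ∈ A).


A - A = {a - a' : a, a' ∈ A}; |A| = 5.
Bounds: 2|A|-1 ≤ |A - A| ≤ |A|² - |A| + 1, i.e. 9 ≤ |A - A| ≤ 21.
Note: 0 ∈ A - A always (from a - a). The set is symmetric: if d ∈ A - A then -d ∈ A - A.
Enumerate nonzero differences d = a - a' with a > a' (then include -d):
Positive differences: {1, 2, 3, 4, 5, 7, 8, 9, 11}
Full difference set: {0} ∪ (positive diffs) ∪ (negative diffs).
|A - A| = 1 + 2·9 = 19 (matches direct enumeration: 19).

|A - A| = 19


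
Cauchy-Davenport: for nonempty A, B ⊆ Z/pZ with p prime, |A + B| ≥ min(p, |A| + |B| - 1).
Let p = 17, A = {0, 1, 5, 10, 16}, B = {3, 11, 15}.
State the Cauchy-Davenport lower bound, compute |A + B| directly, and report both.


Cauchy-Davenport: |A + B| ≥ min(p, |A| + |B| - 1) for A, B nonempty in Z/pZ.
|A| = 5, |B| = 3, p = 17.
CD lower bound = min(17, 5 + 3 - 1) = min(17, 7) = 7.
Compute A + B mod 17 directly:
a = 0: 0+3=3, 0+11=11, 0+15=15
a = 1: 1+3=4, 1+11=12, 1+15=16
a = 5: 5+3=8, 5+11=16, 5+15=3
a = 10: 10+3=13, 10+11=4, 10+15=8
a = 16: 16+3=2, 16+11=10, 16+15=14
A + B = {2, 3, 4, 8, 10, 11, 12, 13, 14, 15, 16}, so |A + B| = 11.
Verify: 11 ≥ 7? Yes ✓.

CD lower bound = 7, actual |A + B| = 11.


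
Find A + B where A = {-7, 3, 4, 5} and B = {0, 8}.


A + B = {a + b : a ∈ A, b ∈ B}.
Enumerate all |A|·|B| = 4·2 = 8 pairs (a, b) and collect distinct sums.
a = -7: -7+0=-7, -7+8=1
a = 3: 3+0=3, 3+8=11
a = 4: 4+0=4, 4+8=12
a = 5: 5+0=5, 5+8=13
Collecting distinct sums: A + B = {-7, 1, 3, 4, 5, 11, 12, 13}
|A + B| = 8

A + B = {-7, 1, 3, 4, 5, 11, 12, 13}


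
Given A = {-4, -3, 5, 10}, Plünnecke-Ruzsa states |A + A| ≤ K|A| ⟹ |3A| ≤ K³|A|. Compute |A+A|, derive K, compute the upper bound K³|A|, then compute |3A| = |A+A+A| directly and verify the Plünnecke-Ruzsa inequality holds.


|A| = 4.
Step 1: Compute A + A by enumerating all 16 pairs.
A + A = {-8, -7, -6, 1, 2, 6, 7, 10, 15, 20}, so |A + A| = 10.
Step 2: Doubling constant K = |A + A|/|A| = 10/4 = 10/4 ≈ 2.5000.
Step 3: Plünnecke-Ruzsa gives |3A| ≤ K³·|A| = (2.5000)³ · 4 ≈ 62.5000.
Step 4: Compute 3A = A + A + A directly by enumerating all triples (a,b,c) ∈ A³; |3A| = 20.
Step 5: Check 20 ≤ 62.5000? Yes ✓.

K = 10/4, Plünnecke-Ruzsa bound K³|A| ≈ 62.5000, |3A| = 20, inequality holds.


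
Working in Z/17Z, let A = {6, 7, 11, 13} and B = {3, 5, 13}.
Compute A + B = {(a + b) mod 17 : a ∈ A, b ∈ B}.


Work in Z/17Z: reduce every sum a + b modulo 17.
Enumerate all 12 pairs:
a = 6: 6+3=9, 6+5=11, 6+13=2
a = 7: 7+3=10, 7+5=12, 7+13=3
a = 11: 11+3=14, 11+5=16, 11+13=7
a = 13: 13+3=16, 13+5=1, 13+13=9
Distinct residues collected: {1, 2, 3, 7, 9, 10, 11, 12, 14, 16}
|A + B| = 10 (out of 17 total residues).

A + B = {1, 2, 3, 7, 9, 10, 11, 12, 14, 16}


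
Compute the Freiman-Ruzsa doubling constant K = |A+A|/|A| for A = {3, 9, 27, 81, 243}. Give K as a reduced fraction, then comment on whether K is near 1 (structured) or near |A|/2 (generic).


|A| = 5.
Compute A + A by enumerating all 25 pairs.
A + A = {6, 12, 18, 30, 36, 54, 84, 90, 108, 162, 246, 252, 270, 324, 486}, so |A + A| = 15.
K = |A + A| / |A| = 15/5 = 3/1 ≈ 3.0000.
Reference: AP of size 5 gives K = 9/5 ≈ 1.8000; a fully generic set of size 5 gives K ≈ 3.0000.

|A| = 5, |A + A| = 15, K = 15/5 = 3/1.


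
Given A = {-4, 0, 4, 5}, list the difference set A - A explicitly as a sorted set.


A - A = {a - a' : a, a' ∈ A}.
Compute a - a' for each ordered pair (a, a'):
a = -4: -4--4=0, -4-0=-4, -4-4=-8, -4-5=-9
a = 0: 0--4=4, 0-0=0, 0-4=-4, 0-5=-5
a = 4: 4--4=8, 4-0=4, 4-4=0, 4-5=-1
a = 5: 5--4=9, 5-0=5, 5-4=1, 5-5=0
Collecting distinct values (and noting 0 appears from a-a):
A - A = {-9, -8, -5, -4, -1, 0, 1, 4, 5, 8, 9}
|A - A| = 11

A - A = {-9, -8, -5, -4, -1, 0, 1, 4, 5, 8, 9}


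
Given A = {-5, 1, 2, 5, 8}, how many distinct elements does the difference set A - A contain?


A - A = {a - a' : a, a' ∈ A}; |A| = 5.
Bounds: 2|A|-1 ≤ |A - A| ≤ |A|² - |A| + 1, i.e. 9 ≤ |A - A| ≤ 21.
Note: 0 ∈ A - A always (from a - a). The set is symmetric: if d ∈ A - A then -d ∈ A - A.
Enumerate nonzero differences d = a - a' with a > a' (then include -d):
Positive differences: {1, 3, 4, 6, 7, 10, 13}
Full difference set: {0} ∪ (positive diffs) ∪ (negative diffs).
|A - A| = 1 + 2·7 = 15 (matches direct enumeration: 15).

|A - A| = 15


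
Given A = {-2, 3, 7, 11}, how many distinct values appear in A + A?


A + A = {a + a' : a, a' ∈ A}; |A| = 4.
General bounds: 2|A| - 1 ≤ |A + A| ≤ |A|(|A|+1)/2, i.e. 7 ≤ |A + A| ≤ 10.
Lower bound 2|A|-1 is attained iff A is an arithmetic progression.
Enumerate sums a + a' for a ≤ a' (symmetric, so this suffices):
a = -2: -2+-2=-4, -2+3=1, -2+7=5, -2+11=9
a = 3: 3+3=6, 3+7=10, 3+11=14
a = 7: 7+7=14, 7+11=18
a = 11: 11+11=22
Distinct sums: {-4, 1, 5, 6, 9, 10, 14, 18, 22}
|A + A| = 9

|A + A| = 9


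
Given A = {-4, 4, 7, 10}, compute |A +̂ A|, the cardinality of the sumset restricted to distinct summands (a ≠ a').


Restricted sumset: A +̂ A = {a + a' : a ∈ A, a' ∈ A, a ≠ a'}.
Equivalently, take A + A and drop any sum 2a that is achievable ONLY as a + a for a ∈ A (i.e. sums representable only with equal summands).
Enumerate pairs (a, a') with a < a' (symmetric, so each unordered pair gives one sum; this covers all a ≠ a'):
  -4 + 4 = 0
  -4 + 7 = 3
  -4 + 10 = 6
  4 + 7 = 11
  4 + 10 = 14
  7 + 10 = 17
Collected distinct sums: {0, 3, 6, 11, 14, 17}
|A +̂ A| = 6
(Reference bound: |A +̂ A| ≥ 2|A| - 3 for |A| ≥ 2, with |A| = 4 giving ≥ 5.)

|A +̂ A| = 6


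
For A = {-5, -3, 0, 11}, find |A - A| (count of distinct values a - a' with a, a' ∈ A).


A - A = {a - a' : a, a' ∈ A}; |A| = 4.
Bounds: 2|A|-1 ≤ |A - A| ≤ |A|² - |A| + 1, i.e. 7 ≤ |A - A| ≤ 13.
Note: 0 ∈ A - A always (from a - a). The set is symmetric: if d ∈ A - A then -d ∈ A - A.
Enumerate nonzero differences d = a - a' with a > a' (then include -d):
Positive differences: {2, 3, 5, 11, 14, 16}
Full difference set: {0} ∪ (positive diffs) ∪ (negative diffs).
|A - A| = 1 + 2·6 = 13 (matches direct enumeration: 13).

|A - A| = 13


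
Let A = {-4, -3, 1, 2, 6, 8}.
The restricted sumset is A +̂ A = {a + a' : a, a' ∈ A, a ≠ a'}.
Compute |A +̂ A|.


Restricted sumset: A +̂ A = {a + a' : a ∈ A, a' ∈ A, a ≠ a'}.
Equivalently, take A + A and drop any sum 2a that is achievable ONLY as a + a for a ∈ A (i.e. sums representable only with equal summands).
Enumerate pairs (a, a') with a < a' (symmetric, so each unordered pair gives one sum; this covers all a ≠ a'):
  -4 + -3 = -7
  -4 + 1 = -3
  -4 + 2 = -2
  -4 + 6 = 2
  -4 + 8 = 4
  -3 + 1 = -2
  -3 + 2 = -1
  -3 + 6 = 3
  -3 + 8 = 5
  1 + 2 = 3
  1 + 6 = 7
  1 + 8 = 9
  2 + 6 = 8
  2 + 8 = 10
  6 + 8 = 14
Collected distinct sums: {-7, -3, -2, -1, 2, 3, 4, 5, 7, 8, 9, 10, 14}
|A +̂ A| = 13
(Reference bound: |A +̂ A| ≥ 2|A| - 3 for |A| ≥ 2, with |A| = 6 giving ≥ 9.)

|A +̂ A| = 13


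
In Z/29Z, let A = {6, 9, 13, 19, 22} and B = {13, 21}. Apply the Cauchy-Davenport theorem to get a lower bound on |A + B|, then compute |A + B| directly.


Cauchy-Davenport: |A + B| ≥ min(p, |A| + |B| - 1) for A, B nonempty in Z/pZ.
|A| = 5, |B| = 2, p = 29.
CD lower bound = min(29, 5 + 2 - 1) = min(29, 6) = 6.
Compute A + B mod 29 directly:
a = 6: 6+13=19, 6+21=27
a = 9: 9+13=22, 9+21=1
a = 13: 13+13=26, 13+21=5
a = 19: 19+13=3, 19+21=11
a = 22: 22+13=6, 22+21=14
A + B = {1, 3, 5, 6, 11, 14, 19, 22, 26, 27}, so |A + B| = 10.
Verify: 10 ≥ 6? Yes ✓.

CD lower bound = 6, actual |A + B| = 10.


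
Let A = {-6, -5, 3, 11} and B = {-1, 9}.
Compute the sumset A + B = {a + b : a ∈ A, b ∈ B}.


A + B = {a + b : a ∈ A, b ∈ B}.
Enumerate all |A|·|B| = 4·2 = 8 pairs (a, b) and collect distinct sums.
a = -6: -6+-1=-7, -6+9=3
a = -5: -5+-1=-6, -5+9=4
a = 3: 3+-1=2, 3+9=12
a = 11: 11+-1=10, 11+9=20
Collecting distinct sums: A + B = {-7, -6, 2, 3, 4, 10, 12, 20}
|A + B| = 8

A + B = {-7, -6, 2, 3, 4, 10, 12, 20}


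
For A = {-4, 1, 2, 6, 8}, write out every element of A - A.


A - A = {a - a' : a, a' ∈ A}.
Compute a - a' for each ordered pair (a, a'):
a = -4: -4--4=0, -4-1=-5, -4-2=-6, -4-6=-10, -4-8=-12
a = 1: 1--4=5, 1-1=0, 1-2=-1, 1-6=-5, 1-8=-7
a = 2: 2--4=6, 2-1=1, 2-2=0, 2-6=-4, 2-8=-6
a = 6: 6--4=10, 6-1=5, 6-2=4, 6-6=0, 6-8=-2
a = 8: 8--4=12, 8-1=7, 8-2=6, 8-6=2, 8-8=0
Collecting distinct values (and noting 0 appears from a-a):
A - A = {-12, -10, -7, -6, -5, -4, -2, -1, 0, 1, 2, 4, 5, 6, 7, 10, 12}
|A - A| = 17

A - A = {-12, -10, -7, -6, -5, -4, -2, -1, 0, 1, 2, 4, 5, 6, 7, 10, 12}


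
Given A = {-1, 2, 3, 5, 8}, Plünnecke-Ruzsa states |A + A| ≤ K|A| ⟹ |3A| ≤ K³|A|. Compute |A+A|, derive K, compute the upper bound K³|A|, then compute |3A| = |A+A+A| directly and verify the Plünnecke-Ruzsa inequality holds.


|A| = 5.
Step 1: Compute A + A by enumerating all 25 pairs.
A + A = {-2, 1, 2, 4, 5, 6, 7, 8, 10, 11, 13, 16}, so |A + A| = 12.
Step 2: Doubling constant K = |A + A|/|A| = 12/5 = 12/5 ≈ 2.4000.
Step 3: Plünnecke-Ruzsa gives |3A| ≤ K³·|A| = (2.4000)³ · 5 ≈ 69.1200.
Step 4: Compute 3A = A + A + A directly by enumerating all triples (a,b,c) ∈ A³; |3A| = 21.
Step 5: Check 21 ≤ 69.1200? Yes ✓.

K = 12/5, Plünnecke-Ruzsa bound K³|A| ≈ 69.1200, |3A| = 21, inequality holds.


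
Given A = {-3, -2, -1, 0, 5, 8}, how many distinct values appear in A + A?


A + A = {a + a' : a, a' ∈ A}; |A| = 6.
General bounds: 2|A| - 1 ≤ |A + A| ≤ |A|(|A|+1)/2, i.e. 11 ≤ |A + A| ≤ 21.
Lower bound 2|A|-1 is attained iff A is an arithmetic progression.
Enumerate sums a + a' for a ≤ a' (symmetric, so this suffices):
a = -3: -3+-3=-6, -3+-2=-5, -3+-1=-4, -3+0=-3, -3+5=2, -3+8=5
a = -2: -2+-2=-4, -2+-1=-3, -2+0=-2, -2+5=3, -2+8=6
a = -1: -1+-1=-2, -1+0=-1, -1+5=4, -1+8=7
a = 0: 0+0=0, 0+5=5, 0+8=8
a = 5: 5+5=10, 5+8=13
a = 8: 8+8=16
Distinct sums: {-6, -5, -4, -3, -2, -1, 0, 2, 3, 4, 5, 6, 7, 8, 10, 13, 16}
|A + A| = 17

|A + A| = 17


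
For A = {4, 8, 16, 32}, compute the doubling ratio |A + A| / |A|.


|A| = 4.
Compute A + A by enumerating all 16 pairs.
A + A = {8, 12, 16, 20, 24, 32, 36, 40, 48, 64}, so |A + A| = 10.
K = |A + A| / |A| = 10/4 = 5/2 ≈ 2.5000.
Reference: AP of size 4 gives K = 7/4 ≈ 1.7500; a fully generic set of size 4 gives K ≈ 2.5000.

|A| = 4, |A + A| = 10, K = 10/4 = 5/2.


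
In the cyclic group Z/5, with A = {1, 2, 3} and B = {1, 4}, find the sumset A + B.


Work in Z/5Z: reduce every sum a + b modulo 5.
Enumerate all 6 pairs:
a = 1: 1+1=2, 1+4=0
a = 2: 2+1=3, 2+4=1
a = 3: 3+1=4, 3+4=2
Distinct residues collected: {0, 1, 2, 3, 4}
|A + B| = 5 (out of 5 total residues).

A + B = {0, 1, 2, 3, 4}


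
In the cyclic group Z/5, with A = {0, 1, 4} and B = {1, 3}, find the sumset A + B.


Work in Z/5Z: reduce every sum a + b modulo 5.
Enumerate all 6 pairs:
a = 0: 0+1=1, 0+3=3
a = 1: 1+1=2, 1+3=4
a = 4: 4+1=0, 4+3=2
Distinct residues collected: {0, 1, 2, 3, 4}
|A + B| = 5 (out of 5 total residues).

A + B = {0, 1, 2, 3, 4}


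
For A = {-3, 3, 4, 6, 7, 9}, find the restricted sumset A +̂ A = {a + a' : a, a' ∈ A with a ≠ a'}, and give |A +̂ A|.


Restricted sumset: A +̂ A = {a + a' : a ∈ A, a' ∈ A, a ≠ a'}.
Equivalently, take A + A and drop any sum 2a that is achievable ONLY as a + a for a ∈ A (i.e. sums representable only with equal summands).
Enumerate pairs (a, a') with a < a' (symmetric, so each unordered pair gives one sum; this covers all a ≠ a'):
  -3 + 3 = 0
  -3 + 4 = 1
  -3 + 6 = 3
  -3 + 7 = 4
  -3 + 9 = 6
  3 + 4 = 7
  3 + 6 = 9
  3 + 7 = 10
  3 + 9 = 12
  4 + 6 = 10
  4 + 7 = 11
  4 + 9 = 13
  6 + 7 = 13
  6 + 9 = 15
  7 + 9 = 16
Collected distinct sums: {0, 1, 3, 4, 6, 7, 9, 10, 11, 12, 13, 15, 16}
|A +̂ A| = 13
(Reference bound: |A +̂ A| ≥ 2|A| - 3 for |A| ≥ 2, with |A| = 6 giving ≥ 9.)

|A +̂ A| = 13


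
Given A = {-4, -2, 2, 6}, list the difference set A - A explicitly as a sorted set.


A - A = {a - a' : a, a' ∈ A}.
Compute a - a' for each ordered pair (a, a'):
a = -4: -4--4=0, -4--2=-2, -4-2=-6, -4-6=-10
a = -2: -2--4=2, -2--2=0, -2-2=-4, -2-6=-8
a = 2: 2--4=6, 2--2=4, 2-2=0, 2-6=-4
a = 6: 6--4=10, 6--2=8, 6-2=4, 6-6=0
Collecting distinct values (and noting 0 appears from a-a):
A - A = {-10, -8, -6, -4, -2, 0, 2, 4, 6, 8, 10}
|A - A| = 11

A - A = {-10, -8, -6, -4, -2, 0, 2, 4, 6, 8, 10}


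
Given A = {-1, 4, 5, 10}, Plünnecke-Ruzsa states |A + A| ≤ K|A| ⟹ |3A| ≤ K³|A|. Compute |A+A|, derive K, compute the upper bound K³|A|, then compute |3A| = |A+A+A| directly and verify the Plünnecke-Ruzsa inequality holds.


|A| = 4.
Step 1: Compute A + A by enumerating all 16 pairs.
A + A = {-2, 3, 4, 8, 9, 10, 14, 15, 20}, so |A + A| = 9.
Step 2: Doubling constant K = |A + A|/|A| = 9/4 = 9/4 ≈ 2.2500.
Step 3: Plünnecke-Ruzsa gives |3A| ≤ K³·|A| = (2.2500)³ · 4 ≈ 45.5625.
Step 4: Compute 3A = A + A + A directly by enumerating all triples (a,b,c) ∈ A³; |3A| = 16.
Step 5: Check 16 ≤ 45.5625? Yes ✓.

K = 9/4, Plünnecke-Ruzsa bound K³|A| ≈ 45.5625, |3A| = 16, inequality holds.


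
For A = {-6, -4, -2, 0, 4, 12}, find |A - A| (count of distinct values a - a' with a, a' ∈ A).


A - A = {a - a' : a, a' ∈ A}; |A| = 6.
Bounds: 2|A|-1 ≤ |A - A| ≤ |A|² - |A| + 1, i.e. 11 ≤ |A - A| ≤ 31.
Note: 0 ∈ A - A always (from a - a). The set is symmetric: if d ∈ A - A then -d ∈ A - A.
Enumerate nonzero differences d = a - a' with a > a' (then include -d):
Positive differences: {2, 4, 6, 8, 10, 12, 14, 16, 18}
Full difference set: {0} ∪ (positive diffs) ∪ (negative diffs).
|A - A| = 1 + 2·9 = 19 (matches direct enumeration: 19).

|A - A| = 19


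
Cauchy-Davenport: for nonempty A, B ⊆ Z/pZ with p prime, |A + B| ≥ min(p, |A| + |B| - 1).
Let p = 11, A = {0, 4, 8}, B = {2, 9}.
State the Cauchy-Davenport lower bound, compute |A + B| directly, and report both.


Cauchy-Davenport: |A + B| ≥ min(p, |A| + |B| - 1) for A, B nonempty in Z/pZ.
|A| = 3, |B| = 2, p = 11.
CD lower bound = min(11, 3 + 2 - 1) = min(11, 4) = 4.
Compute A + B mod 11 directly:
a = 0: 0+2=2, 0+9=9
a = 4: 4+2=6, 4+9=2
a = 8: 8+2=10, 8+9=6
A + B = {2, 6, 9, 10}, so |A + B| = 4.
Verify: 4 ≥ 4? Yes ✓.

CD lower bound = 4, actual |A + B| = 4.


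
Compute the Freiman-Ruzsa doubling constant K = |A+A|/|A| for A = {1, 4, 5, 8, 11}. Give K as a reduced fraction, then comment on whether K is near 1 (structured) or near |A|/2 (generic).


|A| = 5.
Compute A + A by enumerating all 25 pairs.
A + A = {2, 5, 6, 8, 9, 10, 12, 13, 15, 16, 19, 22}, so |A + A| = 12.
K = |A + A| / |A| = 12/5 (already in lowest terms) ≈ 2.4000.
Reference: AP of size 5 gives K = 9/5 ≈ 1.8000; a fully generic set of size 5 gives K ≈ 3.0000.

|A| = 5, |A + A| = 12, K = 12/5.


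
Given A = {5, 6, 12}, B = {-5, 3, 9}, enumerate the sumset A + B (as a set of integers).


A + B = {a + b : a ∈ A, b ∈ B}.
Enumerate all |A|·|B| = 3·3 = 9 pairs (a, b) and collect distinct sums.
a = 5: 5+-5=0, 5+3=8, 5+9=14
a = 6: 6+-5=1, 6+3=9, 6+9=15
a = 12: 12+-5=7, 12+3=15, 12+9=21
Collecting distinct sums: A + B = {0, 1, 7, 8, 9, 14, 15, 21}
|A + B| = 8

A + B = {0, 1, 7, 8, 9, 14, 15, 21}


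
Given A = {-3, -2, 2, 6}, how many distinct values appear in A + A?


A + A = {a + a' : a, a' ∈ A}; |A| = 4.
General bounds: 2|A| - 1 ≤ |A + A| ≤ |A|(|A|+1)/2, i.e. 7 ≤ |A + A| ≤ 10.
Lower bound 2|A|-1 is attained iff A is an arithmetic progression.
Enumerate sums a + a' for a ≤ a' (symmetric, so this suffices):
a = -3: -3+-3=-6, -3+-2=-5, -3+2=-1, -3+6=3
a = -2: -2+-2=-4, -2+2=0, -2+6=4
a = 2: 2+2=4, 2+6=8
a = 6: 6+6=12
Distinct sums: {-6, -5, -4, -1, 0, 3, 4, 8, 12}
|A + A| = 9

|A + A| = 9


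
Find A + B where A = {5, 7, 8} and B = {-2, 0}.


A + B = {a + b : a ∈ A, b ∈ B}.
Enumerate all |A|·|B| = 3·2 = 6 pairs (a, b) and collect distinct sums.
a = 5: 5+-2=3, 5+0=5
a = 7: 7+-2=5, 7+0=7
a = 8: 8+-2=6, 8+0=8
Collecting distinct sums: A + B = {3, 5, 6, 7, 8}
|A + B| = 5

A + B = {3, 5, 6, 7, 8}


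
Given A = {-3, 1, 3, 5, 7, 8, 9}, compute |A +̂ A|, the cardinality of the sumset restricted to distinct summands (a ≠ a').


Restricted sumset: A +̂ A = {a + a' : a ∈ A, a' ∈ A, a ≠ a'}.
Equivalently, take A + A and drop any sum 2a that is achievable ONLY as a + a for a ∈ A (i.e. sums representable only with equal summands).
Enumerate pairs (a, a') with a < a' (symmetric, so each unordered pair gives one sum; this covers all a ≠ a'):
  -3 + 1 = -2
  -3 + 3 = 0
  -3 + 5 = 2
  -3 + 7 = 4
  -3 + 8 = 5
  -3 + 9 = 6
  1 + 3 = 4
  1 + 5 = 6
  1 + 7 = 8
  1 + 8 = 9
  1 + 9 = 10
  3 + 5 = 8
  3 + 7 = 10
  3 + 8 = 11
  3 + 9 = 12
  5 + 7 = 12
  5 + 8 = 13
  5 + 9 = 14
  7 + 8 = 15
  7 + 9 = 16
  8 + 9 = 17
Collected distinct sums: {-2, 0, 2, 4, 5, 6, 8, 9, 10, 11, 12, 13, 14, 15, 16, 17}
|A +̂ A| = 16
(Reference bound: |A +̂ A| ≥ 2|A| - 3 for |A| ≥ 2, with |A| = 7 giving ≥ 11.)

|A +̂ A| = 16


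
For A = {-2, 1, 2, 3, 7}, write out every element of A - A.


A - A = {a - a' : a, a' ∈ A}.
Compute a - a' for each ordered pair (a, a'):
a = -2: -2--2=0, -2-1=-3, -2-2=-4, -2-3=-5, -2-7=-9
a = 1: 1--2=3, 1-1=0, 1-2=-1, 1-3=-2, 1-7=-6
a = 2: 2--2=4, 2-1=1, 2-2=0, 2-3=-1, 2-7=-5
a = 3: 3--2=5, 3-1=2, 3-2=1, 3-3=0, 3-7=-4
a = 7: 7--2=9, 7-1=6, 7-2=5, 7-3=4, 7-7=0
Collecting distinct values (and noting 0 appears from a-a):
A - A = {-9, -6, -5, -4, -3, -2, -1, 0, 1, 2, 3, 4, 5, 6, 9}
|A - A| = 15

A - A = {-9, -6, -5, -4, -3, -2, -1, 0, 1, 2, 3, 4, 5, 6, 9}


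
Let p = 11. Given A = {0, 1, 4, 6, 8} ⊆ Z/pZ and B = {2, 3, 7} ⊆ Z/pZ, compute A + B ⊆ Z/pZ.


Work in Z/11Z: reduce every sum a + b modulo 11.
Enumerate all 15 pairs:
a = 0: 0+2=2, 0+3=3, 0+7=7
a = 1: 1+2=3, 1+3=4, 1+7=8
a = 4: 4+2=6, 4+3=7, 4+7=0
a = 6: 6+2=8, 6+3=9, 6+7=2
a = 8: 8+2=10, 8+3=0, 8+7=4
Distinct residues collected: {0, 2, 3, 4, 6, 7, 8, 9, 10}
|A + B| = 9 (out of 11 total residues).

A + B = {0, 2, 3, 4, 6, 7, 8, 9, 10}


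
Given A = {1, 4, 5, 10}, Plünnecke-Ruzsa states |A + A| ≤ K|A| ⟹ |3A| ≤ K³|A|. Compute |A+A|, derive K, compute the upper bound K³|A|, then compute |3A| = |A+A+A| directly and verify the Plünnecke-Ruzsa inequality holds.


|A| = 4.
Step 1: Compute A + A by enumerating all 16 pairs.
A + A = {2, 5, 6, 8, 9, 10, 11, 14, 15, 20}, so |A + A| = 10.
Step 2: Doubling constant K = |A + A|/|A| = 10/4 = 10/4 ≈ 2.5000.
Step 3: Plünnecke-Ruzsa gives |3A| ≤ K³·|A| = (2.5000)³ · 4 ≈ 62.5000.
Step 4: Compute 3A = A + A + A directly by enumerating all triples (a,b,c) ∈ A³; |3A| = 18.
Step 5: Check 18 ≤ 62.5000? Yes ✓.

K = 10/4, Plünnecke-Ruzsa bound K³|A| ≈ 62.5000, |3A| = 18, inequality holds.


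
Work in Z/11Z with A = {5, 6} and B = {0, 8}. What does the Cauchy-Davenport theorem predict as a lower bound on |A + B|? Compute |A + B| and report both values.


Cauchy-Davenport: |A + B| ≥ min(p, |A| + |B| - 1) for A, B nonempty in Z/pZ.
|A| = 2, |B| = 2, p = 11.
CD lower bound = min(11, 2 + 2 - 1) = min(11, 3) = 3.
Compute A + B mod 11 directly:
a = 5: 5+0=5, 5+8=2
a = 6: 6+0=6, 6+8=3
A + B = {2, 3, 5, 6}, so |A + B| = 4.
Verify: 4 ≥ 3? Yes ✓.

CD lower bound = 3, actual |A + B| = 4.


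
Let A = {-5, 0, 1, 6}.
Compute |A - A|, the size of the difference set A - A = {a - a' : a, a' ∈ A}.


A - A = {a - a' : a, a' ∈ A}; |A| = 4.
Bounds: 2|A|-1 ≤ |A - A| ≤ |A|² - |A| + 1, i.e. 7 ≤ |A - A| ≤ 13.
Note: 0 ∈ A - A always (from a - a). The set is symmetric: if d ∈ A - A then -d ∈ A - A.
Enumerate nonzero differences d = a - a' with a > a' (then include -d):
Positive differences: {1, 5, 6, 11}
Full difference set: {0} ∪ (positive diffs) ∪ (negative diffs).
|A - A| = 1 + 2·4 = 9 (matches direct enumeration: 9).

|A - A| = 9


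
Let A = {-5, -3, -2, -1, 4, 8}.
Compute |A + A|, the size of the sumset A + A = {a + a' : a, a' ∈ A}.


A + A = {a + a' : a, a' ∈ A}; |A| = 6.
General bounds: 2|A| - 1 ≤ |A + A| ≤ |A|(|A|+1)/2, i.e. 11 ≤ |A + A| ≤ 21.
Lower bound 2|A|-1 is attained iff A is an arithmetic progression.
Enumerate sums a + a' for a ≤ a' (symmetric, so this suffices):
a = -5: -5+-5=-10, -5+-3=-8, -5+-2=-7, -5+-1=-6, -5+4=-1, -5+8=3
a = -3: -3+-3=-6, -3+-2=-5, -3+-1=-4, -3+4=1, -3+8=5
a = -2: -2+-2=-4, -2+-1=-3, -2+4=2, -2+8=6
a = -1: -1+-1=-2, -1+4=3, -1+8=7
a = 4: 4+4=8, 4+8=12
a = 8: 8+8=16
Distinct sums: {-10, -8, -7, -6, -5, -4, -3, -2, -1, 1, 2, 3, 5, 6, 7, 8, 12, 16}
|A + A| = 18

|A + A| = 18


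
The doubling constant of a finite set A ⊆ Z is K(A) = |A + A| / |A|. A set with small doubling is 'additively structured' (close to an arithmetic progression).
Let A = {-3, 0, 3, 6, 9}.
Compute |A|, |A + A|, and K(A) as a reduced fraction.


|A| = 5.
Compute A + A by enumerating all 25 pairs.
A + A = {-6, -3, 0, 3, 6, 9, 12, 15, 18}, so |A + A| = 9.
K = |A + A| / |A| = 9/5 (already in lowest terms) ≈ 1.8000.
Reference: AP of size 5 gives K = 9/5 ≈ 1.8000; a fully generic set of size 5 gives K ≈ 3.0000.

|A| = 5, |A + A| = 9, K = 9/5.


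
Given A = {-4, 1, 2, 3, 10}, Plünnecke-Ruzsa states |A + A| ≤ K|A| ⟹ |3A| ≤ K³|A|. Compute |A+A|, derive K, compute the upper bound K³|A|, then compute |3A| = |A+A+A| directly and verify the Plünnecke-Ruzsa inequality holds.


|A| = 5.
Step 1: Compute A + A by enumerating all 25 pairs.
A + A = {-8, -3, -2, -1, 2, 3, 4, 5, 6, 11, 12, 13, 20}, so |A + A| = 13.
Step 2: Doubling constant K = |A + A|/|A| = 13/5 = 13/5 ≈ 2.6000.
Step 3: Plünnecke-Ruzsa gives |3A| ≤ K³·|A| = (2.6000)³ · 5 ≈ 87.8800.
Step 4: Compute 3A = A + A + A directly by enumerating all triples (a,b,c) ∈ A³; |3A| = 25.
Step 5: Check 25 ≤ 87.8800? Yes ✓.

K = 13/5, Plünnecke-Ruzsa bound K³|A| ≈ 87.8800, |3A| = 25, inequality holds.


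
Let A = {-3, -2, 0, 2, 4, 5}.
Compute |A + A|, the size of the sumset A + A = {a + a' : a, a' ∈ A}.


A + A = {a + a' : a, a' ∈ A}; |A| = 6.
General bounds: 2|A| - 1 ≤ |A + A| ≤ |A|(|A|+1)/2, i.e. 11 ≤ |A + A| ≤ 21.
Lower bound 2|A|-1 is attained iff A is an arithmetic progression.
Enumerate sums a + a' for a ≤ a' (symmetric, so this suffices):
a = -3: -3+-3=-6, -3+-2=-5, -3+0=-3, -3+2=-1, -3+4=1, -3+5=2
a = -2: -2+-2=-4, -2+0=-2, -2+2=0, -2+4=2, -2+5=3
a = 0: 0+0=0, 0+2=2, 0+4=4, 0+5=5
a = 2: 2+2=4, 2+4=6, 2+5=7
a = 4: 4+4=8, 4+5=9
a = 5: 5+5=10
Distinct sums: {-6, -5, -4, -3, -2, -1, 0, 1, 2, 3, 4, 5, 6, 7, 8, 9, 10}
|A + A| = 17

|A + A| = 17


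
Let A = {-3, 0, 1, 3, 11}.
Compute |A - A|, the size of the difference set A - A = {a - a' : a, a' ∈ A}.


A - A = {a - a' : a, a' ∈ A}; |A| = 5.
Bounds: 2|A|-1 ≤ |A - A| ≤ |A|² - |A| + 1, i.e. 9 ≤ |A - A| ≤ 21.
Note: 0 ∈ A - A always (from a - a). The set is symmetric: if d ∈ A - A then -d ∈ A - A.
Enumerate nonzero differences d = a - a' with a > a' (then include -d):
Positive differences: {1, 2, 3, 4, 6, 8, 10, 11, 14}
Full difference set: {0} ∪ (positive diffs) ∪ (negative diffs).
|A - A| = 1 + 2·9 = 19 (matches direct enumeration: 19).

|A - A| = 19


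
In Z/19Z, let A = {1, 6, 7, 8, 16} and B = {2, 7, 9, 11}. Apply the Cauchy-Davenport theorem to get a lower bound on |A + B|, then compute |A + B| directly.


Cauchy-Davenport: |A + B| ≥ min(p, |A| + |B| - 1) for A, B nonempty in Z/pZ.
|A| = 5, |B| = 4, p = 19.
CD lower bound = min(19, 5 + 4 - 1) = min(19, 8) = 8.
Compute A + B mod 19 directly:
a = 1: 1+2=3, 1+7=8, 1+9=10, 1+11=12
a = 6: 6+2=8, 6+7=13, 6+9=15, 6+11=17
a = 7: 7+2=9, 7+7=14, 7+9=16, 7+11=18
a = 8: 8+2=10, 8+7=15, 8+9=17, 8+11=0
a = 16: 16+2=18, 16+7=4, 16+9=6, 16+11=8
A + B = {0, 3, 4, 6, 8, 9, 10, 12, 13, 14, 15, 16, 17, 18}, so |A + B| = 14.
Verify: 14 ≥ 8? Yes ✓.

CD lower bound = 8, actual |A + B| = 14.


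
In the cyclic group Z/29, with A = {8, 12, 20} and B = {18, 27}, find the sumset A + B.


Work in Z/29Z: reduce every sum a + b modulo 29.
Enumerate all 6 pairs:
a = 8: 8+18=26, 8+27=6
a = 12: 12+18=1, 12+27=10
a = 20: 20+18=9, 20+27=18
Distinct residues collected: {1, 6, 9, 10, 18, 26}
|A + B| = 6 (out of 29 total residues).

A + B = {1, 6, 9, 10, 18, 26}


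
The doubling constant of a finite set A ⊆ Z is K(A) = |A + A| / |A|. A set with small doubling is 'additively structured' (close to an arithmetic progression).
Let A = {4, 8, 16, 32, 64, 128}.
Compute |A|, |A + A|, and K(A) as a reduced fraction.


|A| = 6.
Compute A + A by enumerating all 36 pairs.
A + A = {8, 12, 16, 20, 24, 32, 36, 40, 48, 64, 68, 72, 80, 96, 128, 132, 136, 144, 160, 192, 256}, so |A + A| = 21.
K = |A + A| / |A| = 21/6 = 7/2 ≈ 3.5000.
Reference: AP of size 6 gives K = 11/6 ≈ 1.8333; a fully generic set of size 6 gives K ≈ 3.5000.

|A| = 6, |A + A| = 21, K = 21/6 = 7/2.


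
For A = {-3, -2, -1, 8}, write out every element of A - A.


A - A = {a - a' : a, a' ∈ A}.
Compute a - a' for each ordered pair (a, a'):
a = -3: -3--3=0, -3--2=-1, -3--1=-2, -3-8=-11
a = -2: -2--3=1, -2--2=0, -2--1=-1, -2-8=-10
a = -1: -1--3=2, -1--2=1, -1--1=0, -1-8=-9
a = 8: 8--3=11, 8--2=10, 8--1=9, 8-8=0
Collecting distinct values (and noting 0 appears from a-a):
A - A = {-11, -10, -9, -2, -1, 0, 1, 2, 9, 10, 11}
|A - A| = 11

A - A = {-11, -10, -9, -2, -1, 0, 1, 2, 9, 10, 11}


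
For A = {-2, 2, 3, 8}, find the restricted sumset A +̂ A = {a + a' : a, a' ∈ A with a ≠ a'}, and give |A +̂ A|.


Restricted sumset: A +̂ A = {a + a' : a ∈ A, a' ∈ A, a ≠ a'}.
Equivalently, take A + A and drop any sum 2a that is achievable ONLY as a + a for a ∈ A (i.e. sums representable only with equal summands).
Enumerate pairs (a, a') with a < a' (symmetric, so each unordered pair gives one sum; this covers all a ≠ a'):
  -2 + 2 = 0
  -2 + 3 = 1
  -2 + 8 = 6
  2 + 3 = 5
  2 + 8 = 10
  3 + 8 = 11
Collected distinct sums: {0, 1, 5, 6, 10, 11}
|A +̂ A| = 6
(Reference bound: |A +̂ A| ≥ 2|A| - 3 for |A| ≥ 2, with |A| = 4 giving ≥ 5.)

|A +̂ A| = 6


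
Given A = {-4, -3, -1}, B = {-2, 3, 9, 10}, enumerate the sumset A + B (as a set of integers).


A + B = {a + b : a ∈ A, b ∈ B}.
Enumerate all |A|·|B| = 3·4 = 12 pairs (a, b) and collect distinct sums.
a = -4: -4+-2=-6, -4+3=-1, -4+9=5, -4+10=6
a = -3: -3+-2=-5, -3+3=0, -3+9=6, -3+10=7
a = -1: -1+-2=-3, -1+3=2, -1+9=8, -1+10=9
Collecting distinct sums: A + B = {-6, -5, -3, -1, 0, 2, 5, 6, 7, 8, 9}
|A + B| = 11

A + B = {-6, -5, -3, -1, 0, 2, 5, 6, 7, 8, 9}


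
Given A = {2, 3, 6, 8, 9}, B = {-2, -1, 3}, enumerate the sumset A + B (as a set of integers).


A + B = {a + b : a ∈ A, b ∈ B}.
Enumerate all |A|·|B| = 5·3 = 15 pairs (a, b) and collect distinct sums.
a = 2: 2+-2=0, 2+-1=1, 2+3=5
a = 3: 3+-2=1, 3+-1=2, 3+3=6
a = 6: 6+-2=4, 6+-1=5, 6+3=9
a = 8: 8+-2=6, 8+-1=7, 8+3=11
a = 9: 9+-2=7, 9+-1=8, 9+3=12
Collecting distinct sums: A + B = {0, 1, 2, 4, 5, 6, 7, 8, 9, 11, 12}
|A + B| = 11

A + B = {0, 1, 2, 4, 5, 6, 7, 8, 9, 11, 12}


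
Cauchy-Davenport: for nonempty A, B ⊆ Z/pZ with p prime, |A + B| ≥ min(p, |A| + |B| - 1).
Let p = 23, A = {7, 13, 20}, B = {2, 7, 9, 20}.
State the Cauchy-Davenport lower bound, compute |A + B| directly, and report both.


Cauchy-Davenport: |A + B| ≥ min(p, |A| + |B| - 1) for A, B nonempty in Z/pZ.
|A| = 3, |B| = 4, p = 23.
CD lower bound = min(23, 3 + 4 - 1) = min(23, 6) = 6.
Compute A + B mod 23 directly:
a = 7: 7+2=9, 7+7=14, 7+9=16, 7+20=4
a = 13: 13+2=15, 13+7=20, 13+9=22, 13+20=10
a = 20: 20+2=22, 20+7=4, 20+9=6, 20+20=17
A + B = {4, 6, 9, 10, 14, 15, 16, 17, 20, 22}, so |A + B| = 10.
Verify: 10 ≥ 6? Yes ✓.

CD lower bound = 6, actual |A + B| = 10.


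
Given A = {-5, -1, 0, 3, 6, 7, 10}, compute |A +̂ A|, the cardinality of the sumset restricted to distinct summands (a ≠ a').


Restricted sumset: A +̂ A = {a + a' : a ∈ A, a' ∈ A, a ≠ a'}.
Equivalently, take A + A and drop any sum 2a that is achievable ONLY as a + a for a ∈ A (i.e. sums representable only with equal summands).
Enumerate pairs (a, a') with a < a' (symmetric, so each unordered pair gives one sum; this covers all a ≠ a'):
  -5 + -1 = -6
  -5 + 0 = -5
  -5 + 3 = -2
  -5 + 6 = 1
  -5 + 7 = 2
  -5 + 10 = 5
  -1 + 0 = -1
  -1 + 3 = 2
  -1 + 6 = 5
  -1 + 7 = 6
  -1 + 10 = 9
  0 + 3 = 3
  0 + 6 = 6
  0 + 7 = 7
  0 + 10 = 10
  3 + 6 = 9
  3 + 7 = 10
  3 + 10 = 13
  6 + 7 = 13
  6 + 10 = 16
  7 + 10 = 17
Collected distinct sums: {-6, -5, -2, -1, 1, 2, 3, 5, 6, 7, 9, 10, 13, 16, 17}
|A +̂ A| = 15
(Reference bound: |A +̂ A| ≥ 2|A| - 3 for |A| ≥ 2, with |A| = 7 giving ≥ 11.)

|A +̂ A| = 15


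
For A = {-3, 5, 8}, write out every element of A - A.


A - A = {a - a' : a, a' ∈ A}.
Compute a - a' for each ordered pair (a, a'):
a = -3: -3--3=0, -3-5=-8, -3-8=-11
a = 5: 5--3=8, 5-5=0, 5-8=-3
a = 8: 8--3=11, 8-5=3, 8-8=0
Collecting distinct values (and noting 0 appears from a-a):
A - A = {-11, -8, -3, 0, 3, 8, 11}
|A - A| = 7

A - A = {-11, -8, -3, 0, 3, 8, 11}


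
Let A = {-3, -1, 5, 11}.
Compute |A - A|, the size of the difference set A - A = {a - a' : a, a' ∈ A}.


A - A = {a - a' : a, a' ∈ A}; |A| = 4.
Bounds: 2|A|-1 ≤ |A - A| ≤ |A|² - |A| + 1, i.e. 7 ≤ |A - A| ≤ 13.
Note: 0 ∈ A - A always (from a - a). The set is symmetric: if d ∈ A - A then -d ∈ A - A.
Enumerate nonzero differences d = a - a' with a > a' (then include -d):
Positive differences: {2, 6, 8, 12, 14}
Full difference set: {0} ∪ (positive diffs) ∪ (negative diffs).
|A - A| = 1 + 2·5 = 11 (matches direct enumeration: 11).

|A - A| = 11


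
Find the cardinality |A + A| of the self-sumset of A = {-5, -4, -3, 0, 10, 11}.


A + A = {a + a' : a, a' ∈ A}; |A| = 6.
General bounds: 2|A| - 1 ≤ |A + A| ≤ |A|(|A|+1)/2, i.e. 11 ≤ |A + A| ≤ 21.
Lower bound 2|A|-1 is attained iff A is an arithmetic progression.
Enumerate sums a + a' for a ≤ a' (symmetric, so this suffices):
a = -5: -5+-5=-10, -5+-4=-9, -5+-3=-8, -5+0=-5, -5+10=5, -5+11=6
a = -4: -4+-4=-8, -4+-3=-7, -4+0=-4, -4+10=6, -4+11=7
a = -3: -3+-3=-6, -3+0=-3, -3+10=7, -3+11=8
a = 0: 0+0=0, 0+10=10, 0+11=11
a = 10: 10+10=20, 10+11=21
a = 11: 11+11=22
Distinct sums: {-10, -9, -8, -7, -6, -5, -4, -3, 0, 5, 6, 7, 8, 10, 11, 20, 21, 22}
|A + A| = 18

|A + A| = 18
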